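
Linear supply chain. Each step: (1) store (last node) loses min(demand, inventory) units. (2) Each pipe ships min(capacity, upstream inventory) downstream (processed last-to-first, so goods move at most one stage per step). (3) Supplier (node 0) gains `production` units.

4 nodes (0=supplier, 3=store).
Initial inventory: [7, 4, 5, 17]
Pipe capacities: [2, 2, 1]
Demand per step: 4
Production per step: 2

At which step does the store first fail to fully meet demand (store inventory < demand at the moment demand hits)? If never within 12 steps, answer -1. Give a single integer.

Step 1: demand=4,sold=4 ship[2->3]=1 ship[1->2]=2 ship[0->1]=2 prod=2 -> [7 4 6 14]
Step 2: demand=4,sold=4 ship[2->3]=1 ship[1->2]=2 ship[0->1]=2 prod=2 -> [7 4 7 11]
Step 3: demand=4,sold=4 ship[2->3]=1 ship[1->2]=2 ship[0->1]=2 prod=2 -> [7 4 8 8]
Step 4: demand=4,sold=4 ship[2->3]=1 ship[1->2]=2 ship[0->1]=2 prod=2 -> [7 4 9 5]
Step 5: demand=4,sold=4 ship[2->3]=1 ship[1->2]=2 ship[0->1]=2 prod=2 -> [7 4 10 2]
Step 6: demand=4,sold=2 ship[2->3]=1 ship[1->2]=2 ship[0->1]=2 prod=2 -> [7 4 11 1]
Step 7: demand=4,sold=1 ship[2->3]=1 ship[1->2]=2 ship[0->1]=2 prod=2 -> [7 4 12 1]
Step 8: demand=4,sold=1 ship[2->3]=1 ship[1->2]=2 ship[0->1]=2 prod=2 -> [7 4 13 1]
Step 9: demand=4,sold=1 ship[2->3]=1 ship[1->2]=2 ship[0->1]=2 prod=2 -> [7 4 14 1]
Step 10: demand=4,sold=1 ship[2->3]=1 ship[1->2]=2 ship[0->1]=2 prod=2 -> [7 4 15 1]
Step 11: demand=4,sold=1 ship[2->3]=1 ship[1->2]=2 ship[0->1]=2 prod=2 -> [7 4 16 1]
Step 12: demand=4,sold=1 ship[2->3]=1 ship[1->2]=2 ship[0->1]=2 prod=2 -> [7 4 17 1]
First stockout at step 6

6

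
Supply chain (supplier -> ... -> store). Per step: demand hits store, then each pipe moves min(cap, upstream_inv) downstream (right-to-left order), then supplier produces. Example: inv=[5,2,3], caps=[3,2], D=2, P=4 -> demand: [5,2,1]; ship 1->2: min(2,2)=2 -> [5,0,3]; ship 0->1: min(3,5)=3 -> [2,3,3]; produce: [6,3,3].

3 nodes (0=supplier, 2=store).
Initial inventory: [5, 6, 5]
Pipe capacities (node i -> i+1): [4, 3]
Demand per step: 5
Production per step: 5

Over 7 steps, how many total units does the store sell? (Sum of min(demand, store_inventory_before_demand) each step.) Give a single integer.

Answer: 23

Derivation:
Step 1: sold=5 (running total=5) -> [6 7 3]
Step 2: sold=3 (running total=8) -> [7 8 3]
Step 3: sold=3 (running total=11) -> [8 9 3]
Step 4: sold=3 (running total=14) -> [9 10 3]
Step 5: sold=3 (running total=17) -> [10 11 3]
Step 6: sold=3 (running total=20) -> [11 12 3]
Step 7: sold=3 (running total=23) -> [12 13 3]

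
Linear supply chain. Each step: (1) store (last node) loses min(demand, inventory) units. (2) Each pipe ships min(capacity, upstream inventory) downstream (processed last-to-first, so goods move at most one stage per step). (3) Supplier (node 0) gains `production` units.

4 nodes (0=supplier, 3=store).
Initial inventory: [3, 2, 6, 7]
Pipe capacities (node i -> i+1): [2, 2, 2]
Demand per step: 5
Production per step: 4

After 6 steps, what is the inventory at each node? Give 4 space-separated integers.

Step 1: demand=5,sold=5 ship[2->3]=2 ship[1->2]=2 ship[0->1]=2 prod=4 -> inv=[5 2 6 4]
Step 2: demand=5,sold=4 ship[2->3]=2 ship[1->2]=2 ship[0->1]=2 prod=4 -> inv=[7 2 6 2]
Step 3: demand=5,sold=2 ship[2->3]=2 ship[1->2]=2 ship[0->1]=2 prod=4 -> inv=[9 2 6 2]
Step 4: demand=5,sold=2 ship[2->3]=2 ship[1->2]=2 ship[0->1]=2 prod=4 -> inv=[11 2 6 2]
Step 5: demand=5,sold=2 ship[2->3]=2 ship[1->2]=2 ship[0->1]=2 prod=4 -> inv=[13 2 6 2]
Step 6: demand=5,sold=2 ship[2->3]=2 ship[1->2]=2 ship[0->1]=2 prod=4 -> inv=[15 2 6 2]

15 2 6 2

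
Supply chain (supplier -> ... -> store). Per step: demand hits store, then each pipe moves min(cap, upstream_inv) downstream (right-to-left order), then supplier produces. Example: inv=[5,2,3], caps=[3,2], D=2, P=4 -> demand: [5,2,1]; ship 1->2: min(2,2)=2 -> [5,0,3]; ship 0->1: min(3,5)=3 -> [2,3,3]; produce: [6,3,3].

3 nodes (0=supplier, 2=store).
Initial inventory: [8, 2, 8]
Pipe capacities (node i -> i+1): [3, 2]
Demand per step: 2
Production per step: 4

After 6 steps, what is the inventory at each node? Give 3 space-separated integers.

Step 1: demand=2,sold=2 ship[1->2]=2 ship[0->1]=3 prod=4 -> inv=[9 3 8]
Step 2: demand=2,sold=2 ship[1->2]=2 ship[0->1]=3 prod=4 -> inv=[10 4 8]
Step 3: demand=2,sold=2 ship[1->2]=2 ship[0->1]=3 prod=4 -> inv=[11 5 8]
Step 4: demand=2,sold=2 ship[1->2]=2 ship[0->1]=3 prod=4 -> inv=[12 6 8]
Step 5: demand=2,sold=2 ship[1->2]=2 ship[0->1]=3 prod=4 -> inv=[13 7 8]
Step 6: demand=2,sold=2 ship[1->2]=2 ship[0->1]=3 prod=4 -> inv=[14 8 8]

14 8 8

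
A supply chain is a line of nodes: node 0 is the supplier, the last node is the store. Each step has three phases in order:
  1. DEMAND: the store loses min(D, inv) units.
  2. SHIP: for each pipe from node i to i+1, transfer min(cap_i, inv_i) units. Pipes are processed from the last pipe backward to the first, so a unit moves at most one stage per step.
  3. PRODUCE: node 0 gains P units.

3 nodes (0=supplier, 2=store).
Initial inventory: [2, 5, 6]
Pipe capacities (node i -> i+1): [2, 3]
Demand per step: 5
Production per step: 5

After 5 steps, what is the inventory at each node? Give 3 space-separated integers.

Step 1: demand=5,sold=5 ship[1->2]=3 ship[0->1]=2 prod=5 -> inv=[5 4 4]
Step 2: demand=5,sold=4 ship[1->2]=3 ship[0->1]=2 prod=5 -> inv=[8 3 3]
Step 3: demand=5,sold=3 ship[1->2]=3 ship[0->1]=2 prod=5 -> inv=[11 2 3]
Step 4: demand=5,sold=3 ship[1->2]=2 ship[0->1]=2 prod=5 -> inv=[14 2 2]
Step 5: demand=5,sold=2 ship[1->2]=2 ship[0->1]=2 prod=5 -> inv=[17 2 2]

17 2 2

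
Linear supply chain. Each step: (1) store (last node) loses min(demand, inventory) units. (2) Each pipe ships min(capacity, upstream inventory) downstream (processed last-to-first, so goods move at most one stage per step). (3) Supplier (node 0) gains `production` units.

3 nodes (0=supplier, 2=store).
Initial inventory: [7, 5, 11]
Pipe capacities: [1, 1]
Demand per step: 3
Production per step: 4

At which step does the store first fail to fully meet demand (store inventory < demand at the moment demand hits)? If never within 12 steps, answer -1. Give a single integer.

Step 1: demand=3,sold=3 ship[1->2]=1 ship[0->1]=1 prod=4 -> [10 5 9]
Step 2: demand=3,sold=3 ship[1->2]=1 ship[0->1]=1 prod=4 -> [13 5 7]
Step 3: demand=3,sold=3 ship[1->2]=1 ship[0->1]=1 prod=4 -> [16 5 5]
Step 4: demand=3,sold=3 ship[1->2]=1 ship[0->1]=1 prod=4 -> [19 5 3]
Step 5: demand=3,sold=3 ship[1->2]=1 ship[0->1]=1 prod=4 -> [22 5 1]
Step 6: demand=3,sold=1 ship[1->2]=1 ship[0->1]=1 prod=4 -> [25 5 1]
Step 7: demand=3,sold=1 ship[1->2]=1 ship[0->1]=1 prod=4 -> [28 5 1]
Step 8: demand=3,sold=1 ship[1->2]=1 ship[0->1]=1 prod=4 -> [31 5 1]
Step 9: demand=3,sold=1 ship[1->2]=1 ship[0->1]=1 prod=4 -> [34 5 1]
Step 10: demand=3,sold=1 ship[1->2]=1 ship[0->1]=1 prod=4 -> [37 5 1]
Step 11: demand=3,sold=1 ship[1->2]=1 ship[0->1]=1 prod=4 -> [40 5 1]
Step 12: demand=3,sold=1 ship[1->2]=1 ship[0->1]=1 prod=4 -> [43 5 1]
First stockout at step 6

6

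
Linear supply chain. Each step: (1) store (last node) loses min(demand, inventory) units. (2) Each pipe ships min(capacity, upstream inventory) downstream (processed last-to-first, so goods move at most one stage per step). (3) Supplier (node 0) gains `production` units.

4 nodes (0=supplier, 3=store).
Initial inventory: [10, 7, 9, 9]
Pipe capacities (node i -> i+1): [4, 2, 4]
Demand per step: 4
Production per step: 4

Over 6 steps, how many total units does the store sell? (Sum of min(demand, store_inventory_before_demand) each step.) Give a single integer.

Answer: 24

Derivation:
Step 1: sold=4 (running total=4) -> [10 9 7 9]
Step 2: sold=4 (running total=8) -> [10 11 5 9]
Step 3: sold=4 (running total=12) -> [10 13 3 9]
Step 4: sold=4 (running total=16) -> [10 15 2 8]
Step 5: sold=4 (running total=20) -> [10 17 2 6]
Step 6: sold=4 (running total=24) -> [10 19 2 4]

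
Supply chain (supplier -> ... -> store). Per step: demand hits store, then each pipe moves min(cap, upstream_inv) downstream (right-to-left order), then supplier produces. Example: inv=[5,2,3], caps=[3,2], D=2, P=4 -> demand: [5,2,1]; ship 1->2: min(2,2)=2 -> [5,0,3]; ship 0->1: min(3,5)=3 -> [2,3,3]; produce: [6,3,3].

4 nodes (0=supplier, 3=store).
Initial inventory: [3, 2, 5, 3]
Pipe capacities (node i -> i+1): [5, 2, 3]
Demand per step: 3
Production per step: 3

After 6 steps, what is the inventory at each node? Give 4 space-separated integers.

Step 1: demand=3,sold=3 ship[2->3]=3 ship[1->2]=2 ship[0->1]=3 prod=3 -> inv=[3 3 4 3]
Step 2: demand=3,sold=3 ship[2->3]=3 ship[1->2]=2 ship[0->1]=3 prod=3 -> inv=[3 4 3 3]
Step 3: demand=3,sold=3 ship[2->3]=3 ship[1->2]=2 ship[0->1]=3 prod=3 -> inv=[3 5 2 3]
Step 4: demand=3,sold=3 ship[2->3]=2 ship[1->2]=2 ship[0->1]=3 prod=3 -> inv=[3 6 2 2]
Step 5: demand=3,sold=2 ship[2->3]=2 ship[1->2]=2 ship[0->1]=3 prod=3 -> inv=[3 7 2 2]
Step 6: demand=3,sold=2 ship[2->3]=2 ship[1->2]=2 ship[0->1]=3 prod=3 -> inv=[3 8 2 2]

3 8 2 2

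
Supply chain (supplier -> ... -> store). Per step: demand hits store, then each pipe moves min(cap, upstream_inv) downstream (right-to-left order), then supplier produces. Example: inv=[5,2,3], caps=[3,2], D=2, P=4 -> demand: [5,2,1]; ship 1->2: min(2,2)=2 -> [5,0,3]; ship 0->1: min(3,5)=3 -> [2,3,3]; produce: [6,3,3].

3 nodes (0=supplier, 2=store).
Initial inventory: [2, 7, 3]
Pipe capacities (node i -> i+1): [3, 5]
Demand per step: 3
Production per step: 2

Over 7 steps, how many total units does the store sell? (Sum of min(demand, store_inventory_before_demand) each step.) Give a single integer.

Step 1: sold=3 (running total=3) -> [2 4 5]
Step 2: sold=3 (running total=6) -> [2 2 6]
Step 3: sold=3 (running total=9) -> [2 2 5]
Step 4: sold=3 (running total=12) -> [2 2 4]
Step 5: sold=3 (running total=15) -> [2 2 3]
Step 6: sold=3 (running total=18) -> [2 2 2]
Step 7: sold=2 (running total=20) -> [2 2 2]

Answer: 20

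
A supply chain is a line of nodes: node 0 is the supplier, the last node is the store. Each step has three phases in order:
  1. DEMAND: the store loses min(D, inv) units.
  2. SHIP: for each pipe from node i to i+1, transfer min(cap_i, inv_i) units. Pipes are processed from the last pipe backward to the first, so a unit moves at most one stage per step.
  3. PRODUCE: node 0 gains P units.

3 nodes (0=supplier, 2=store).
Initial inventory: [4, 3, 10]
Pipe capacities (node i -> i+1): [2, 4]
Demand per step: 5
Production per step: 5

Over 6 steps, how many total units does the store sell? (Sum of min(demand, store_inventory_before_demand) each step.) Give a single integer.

Answer: 21

Derivation:
Step 1: sold=5 (running total=5) -> [7 2 8]
Step 2: sold=5 (running total=10) -> [10 2 5]
Step 3: sold=5 (running total=15) -> [13 2 2]
Step 4: sold=2 (running total=17) -> [16 2 2]
Step 5: sold=2 (running total=19) -> [19 2 2]
Step 6: sold=2 (running total=21) -> [22 2 2]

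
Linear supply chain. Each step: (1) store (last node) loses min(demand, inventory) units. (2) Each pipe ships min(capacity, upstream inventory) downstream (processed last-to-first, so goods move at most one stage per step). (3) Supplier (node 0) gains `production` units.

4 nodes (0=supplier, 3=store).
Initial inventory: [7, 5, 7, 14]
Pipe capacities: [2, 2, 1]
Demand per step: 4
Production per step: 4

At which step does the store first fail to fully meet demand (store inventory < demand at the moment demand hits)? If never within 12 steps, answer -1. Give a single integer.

Step 1: demand=4,sold=4 ship[2->3]=1 ship[1->2]=2 ship[0->1]=2 prod=4 -> [9 5 8 11]
Step 2: demand=4,sold=4 ship[2->3]=1 ship[1->2]=2 ship[0->1]=2 prod=4 -> [11 5 9 8]
Step 3: demand=4,sold=4 ship[2->3]=1 ship[1->2]=2 ship[0->1]=2 prod=4 -> [13 5 10 5]
Step 4: demand=4,sold=4 ship[2->3]=1 ship[1->2]=2 ship[0->1]=2 prod=4 -> [15 5 11 2]
Step 5: demand=4,sold=2 ship[2->3]=1 ship[1->2]=2 ship[0->1]=2 prod=4 -> [17 5 12 1]
Step 6: demand=4,sold=1 ship[2->3]=1 ship[1->2]=2 ship[0->1]=2 prod=4 -> [19 5 13 1]
Step 7: demand=4,sold=1 ship[2->3]=1 ship[1->2]=2 ship[0->1]=2 prod=4 -> [21 5 14 1]
Step 8: demand=4,sold=1 ship[2->3]=1 ship[1->2]=2 ship[0->1]=2 prod=4 -> [23 5 15 1]
Step 9: demand=4,sold=1 ship[2->3]=1 ship[1->2]=2 ship[0->1]=2 prod=4 -> [25 5 16 1]
Step 10: demand=4,sold=1 ship[2->3]=1 ship[1->2]=2 ship[0->1]=2 prod=4 -> [27 5 17 1]
Step 11: demand=4,sold=1 ship[2->3]=1 ship[1->2]=2 ship[0->1]=2 prod=4 -> [29 5 18 1]
Step 12: demand=4,sold=1 ship[2->3]=1 ship[1->2]=2 ship[0->1]=2 prod=4 -> [31 5 19 1]
First stockout at step 5

5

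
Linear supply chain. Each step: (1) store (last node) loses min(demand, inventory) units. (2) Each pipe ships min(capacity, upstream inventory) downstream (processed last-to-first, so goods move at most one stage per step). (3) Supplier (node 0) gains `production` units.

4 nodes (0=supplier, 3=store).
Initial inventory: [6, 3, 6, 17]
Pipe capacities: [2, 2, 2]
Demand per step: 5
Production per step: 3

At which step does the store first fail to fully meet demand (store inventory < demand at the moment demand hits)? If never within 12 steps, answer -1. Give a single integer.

Step 1: demand=5,sold=5 ship[2->3]=2 ship[1->2]=2 ship[0->1]=2 prod=3 -> [7 3 6 14]
Step 2: demand=5,sold=5 ship[2->3]=2 ship[1->2]=2 ship[0->1]=2 prod=3 -> [8 3 6 11]
Step 3: demand=5,sold=5 ship[2->3]=2 ship[1->2]=2 ship[0->1]=2 prod=3 -> [9 3 6 8]
Step 4: demand=5,sold=5 ship[2->3]=2 ship[1->2]=2 ship[0->1]=2 prod=3 -> [10 3 6 5]
Step 5: demand=5,sold=5 ship[2->3]=2 ship[1->2]=2 ship[0->1]=2 prod=3 -> [11 3 6 2]
Step 6: demand=5,sold=2 ship[2->3]=2 ship[1->2]=2 ship[0->1]=2 prod=3 -> [12 3 6 2]
Step 7: demand=5,sold=2 ship[2->3]=2 ship[1->2]=2 ship[0->1]=2 prod=3 -> [13 3 6 2]
Step 8: demand=5,sold=2 ship[2->3]=2 ship[1->2]=2 ship[0->1]=2 prod=3 -> [14 3 6 2]
Step 9: demand=5,sold=2 ship[2->3]=2 ship[1->2]=2 ship[0->1]=2 prod=3 -> [15 3 6 2]
Step 10: demand=5,sold=2 ship[2->3]=2 ship[1->2]=2 ship[0->1]=2 prod=3 -> [16 3 6 2]
Step 11: demand=5,sold=2 ship[2->3]=2 ship[1->2]=2 ship[0->1]=2 prod=3 -> [17 3 6 2]
Step 12: demand=5,sold=2 ship[2->3]=2 ship[1->2]=2 ship[0->1]=2 prod=3 -> [18 3 6 2]
First stockout at step 6

6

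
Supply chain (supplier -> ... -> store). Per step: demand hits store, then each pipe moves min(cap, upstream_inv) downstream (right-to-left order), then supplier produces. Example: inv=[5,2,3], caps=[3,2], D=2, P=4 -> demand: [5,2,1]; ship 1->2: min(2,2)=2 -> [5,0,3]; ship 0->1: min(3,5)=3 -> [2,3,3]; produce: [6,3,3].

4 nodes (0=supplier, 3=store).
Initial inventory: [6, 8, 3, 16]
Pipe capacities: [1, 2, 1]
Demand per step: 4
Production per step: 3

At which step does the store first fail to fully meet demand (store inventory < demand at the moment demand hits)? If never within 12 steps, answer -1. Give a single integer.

Step 1: demand=4,sold=4 ship[2->3]=1 ship[1->2]=2 ship[0->1]=1 prod=3 -> [8 7 4 13]
Step 2: demand=4,sold=4 ship[2->3]=1 ship[1->2]=2 ship[0->1]=1 prod=3 -> [10 6 5 10]
Step 3: demand=4,sold=4 ship[2->3]=1 ship[1->2]=2 ship[0->1]=1 prod=3 -> [12 5 6 7]
Step 4: demand=4,sold=4 ship[2->3]=1 ship[1->2]=2 ship[0->1]=1 prod=3 -> [14 4 7 4]
Step 5: demand=4,sold=4 ship[2->3]=1 ship[1->2]=2 ship[0->1]=1 prod=3 -> [16 3 8 1]
Step 6: demand=4,sold=1 ship[2->3]=1 ship[1->2]=2 ship[0->1]=1 prod=3 -> [18 2 9 1]
Step 7: demand=4,sold=1 ship[2->3]=1 ship[1->2]=2 ship[0->1]=1 prod=3 -> [20 1 10 1]
Step 8: demand=4,sold=1 ship[2->3]=1 ship[1->2]=1 ship[0->1]=1 prod=3 -> [22 1 10 1]
Step 9: demand=4,sold=1 ship[2->3]=1 ship[1->2]=1 ship[0->1]=1 prod=3 -> [24 1 10 1]
Step 10: demand=4,sold=1 ship[2->3]=1 ship[1->2]=1 ship[0->1]=1 prod=3 -> [26 1 10 1]
Step 11: demand=4,sold=1 ship[2->3]=1 ship[1->2]=1 ship[0->1]=1 prod=3 -> [28 1 10 1]
Step 12: demand=4,sold=1 ship[2->3]=1 ship[1->2]=1 ship[0->1]=1 prod=3 -> [30 1 10 1]
First stockout at step 6

6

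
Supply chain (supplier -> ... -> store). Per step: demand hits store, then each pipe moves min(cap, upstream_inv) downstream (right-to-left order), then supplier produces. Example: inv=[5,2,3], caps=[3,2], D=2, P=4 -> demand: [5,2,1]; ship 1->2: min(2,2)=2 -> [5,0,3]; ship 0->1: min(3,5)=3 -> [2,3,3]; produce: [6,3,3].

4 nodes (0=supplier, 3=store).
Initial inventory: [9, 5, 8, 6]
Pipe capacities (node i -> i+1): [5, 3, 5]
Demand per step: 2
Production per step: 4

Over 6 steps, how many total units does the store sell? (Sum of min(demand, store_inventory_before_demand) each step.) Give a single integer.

Step 1: sold=2 (running total=2) -> [8 7 6 9]
Step 2: sold=2 (running total=4) -> [7 9 4 12]
Step 3: sold=2 (running total=6) -> [6 11 3 14]
Step 4: sold=2 (running total=8) -> [5 13 3 15]
Step 5: sold=2 (running total=10) -> [4 15 3 16]
Step 6: sold=2 (running total=12) -> [4 16 3 17]

Answer: 12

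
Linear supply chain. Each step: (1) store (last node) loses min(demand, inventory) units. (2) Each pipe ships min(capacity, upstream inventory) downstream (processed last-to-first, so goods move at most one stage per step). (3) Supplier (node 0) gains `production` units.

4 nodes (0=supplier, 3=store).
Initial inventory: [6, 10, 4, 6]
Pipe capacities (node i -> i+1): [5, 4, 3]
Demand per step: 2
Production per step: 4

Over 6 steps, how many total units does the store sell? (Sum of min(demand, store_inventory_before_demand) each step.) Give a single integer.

Step 1: sold=2 (running total=2) -> [5 11 5 7]
Step 2: sold=2 (running total=4) -> [4 12 6 8]
Step 3: sold=2 (running total=6) -> [4 12 7 9]
Step 4: sold=2 (running total=8) -> [4 12 8 10]
Step 5: sold=2 (running total=10) -> [4 12 9 11]
Step 6: sold=2 (running total=12) -> [4 12 10 12]

Answer: 12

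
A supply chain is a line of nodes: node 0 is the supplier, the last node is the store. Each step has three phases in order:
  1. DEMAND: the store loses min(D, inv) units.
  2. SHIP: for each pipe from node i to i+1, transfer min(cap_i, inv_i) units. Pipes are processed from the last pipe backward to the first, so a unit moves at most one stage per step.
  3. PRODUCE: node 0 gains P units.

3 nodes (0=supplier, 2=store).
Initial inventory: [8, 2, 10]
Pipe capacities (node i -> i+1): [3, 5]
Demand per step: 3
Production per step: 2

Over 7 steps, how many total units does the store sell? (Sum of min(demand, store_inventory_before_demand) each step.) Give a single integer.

Step 1: sold=3 (running total=3) -> [7 3 9]
Step 2: sold=3 (running total=6) -> [6 3 9]
Step 3: sold=3 (running total=9) -> [5 3 9]
Step 4: sold=3 (running total=12) -> [4 3 9]
Step 5: sold=3 (running total=15) -> [3 3 9]
Step 6: sold=3 (running total=18) -> [2 3 9]
Step 7: sold=3 (running total=21) -> [2 2 9]

Answer: 21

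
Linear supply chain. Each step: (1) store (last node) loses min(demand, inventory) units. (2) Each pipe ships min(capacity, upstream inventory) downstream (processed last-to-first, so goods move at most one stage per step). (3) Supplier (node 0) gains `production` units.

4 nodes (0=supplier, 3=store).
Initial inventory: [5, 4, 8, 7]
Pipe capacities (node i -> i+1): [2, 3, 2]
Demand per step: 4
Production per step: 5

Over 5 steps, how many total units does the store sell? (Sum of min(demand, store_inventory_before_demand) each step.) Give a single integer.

Answer: 15

Derivation:
Step 1: sold=4 (running total=4) -> [8 3 9 5]
Step 2: sold=4 (running total=8) -> [11 2 10 3]
Step 3: sold=3 (running total=11) -> [14 2 10 2]
Step 4: sold=2 (running total=13) -> [17 2 10 2]
Step 5: sold=2 (running total=15) -> [20 2 10 2]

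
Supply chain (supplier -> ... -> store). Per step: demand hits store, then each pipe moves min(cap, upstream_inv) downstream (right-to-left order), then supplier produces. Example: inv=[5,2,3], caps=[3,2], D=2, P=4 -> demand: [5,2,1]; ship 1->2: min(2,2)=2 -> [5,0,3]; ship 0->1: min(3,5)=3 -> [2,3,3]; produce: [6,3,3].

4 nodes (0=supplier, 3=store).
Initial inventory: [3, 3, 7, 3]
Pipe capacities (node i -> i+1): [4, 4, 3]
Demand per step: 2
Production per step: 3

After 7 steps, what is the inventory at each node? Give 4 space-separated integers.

Step 1: demand=2,sold=2 ship[2->3]=3 ship[1->2]=3 ship[0->1]=3 prod=3 -> inv=[3 3 7 4]
Step 2: demand=2,sold=2 ship[2->3]=3 ship[1->2]=3 ship[0->1]=3 prod=3 -> inv=[3 3 7 5]
Step 3: demand=2,sold=2 ship[2->3]=3 ship[1->2]=3 ship[0->1]=3 prod=3 -> inv=[3 3 7 6]
Step 4: demand=2,sold=2 ship[2->3]=3 ship[1->2]=3 ship[0->1]=3 prod=3 -> inv=[3 3 7 7]
Step 5: demand=2,sold=2 ship[2->3]=3 ship[1->2]=3 ship[0->1]=3 prod=3 -> inv=[3 3 7 8]
Step 6: demand=2,sold=2 ship[2->3]=3 ship[1->2]=3 ship[0->1]=3 prod=3 -> inv=[3 3 7 9]
Step 7: demand=2,sold=2 ship[2->3]=3 ship[1->2]=3 ship[0->1]=3 prod=3 -> inv=[3 3 7 10]

3 3 7 10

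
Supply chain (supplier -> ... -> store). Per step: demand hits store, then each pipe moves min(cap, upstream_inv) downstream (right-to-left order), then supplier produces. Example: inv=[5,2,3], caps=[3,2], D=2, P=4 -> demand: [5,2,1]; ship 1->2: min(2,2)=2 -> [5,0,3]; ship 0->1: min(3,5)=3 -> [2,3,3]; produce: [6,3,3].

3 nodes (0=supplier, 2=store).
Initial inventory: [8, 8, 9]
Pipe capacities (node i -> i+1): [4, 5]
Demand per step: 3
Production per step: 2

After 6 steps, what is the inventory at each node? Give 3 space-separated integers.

Step 1: demand=3,sold=3 ship[1->2]=5 ship[0->1]=4 prod=2 -> inv=[6 7 11]
Step 2: demand=3,sold=3 ship[1->2]=5 ship[0->1]=4 prod=2 -> inv=[4 6 13]
Step 3: demand=3,sold=3 ship[1->2]=5 ship[0->1]=4 prod=2 -> inv=[2 5 15]
Step 4: demand=3,sold=3 ship[1->2]=5 ship[0->1]=2 prod=2 -> inv=[2 2 17]
Step 5: demand=3,sold=3 ship[1->2]=2 ship[0->1]=2 prod=2 -> inv=[2 2 16]
Step 6: demand=3,sold=3 ship[1->2]=2 ship[0->1]=2 prod=2 -> inv=[2 2 15]

2 2 15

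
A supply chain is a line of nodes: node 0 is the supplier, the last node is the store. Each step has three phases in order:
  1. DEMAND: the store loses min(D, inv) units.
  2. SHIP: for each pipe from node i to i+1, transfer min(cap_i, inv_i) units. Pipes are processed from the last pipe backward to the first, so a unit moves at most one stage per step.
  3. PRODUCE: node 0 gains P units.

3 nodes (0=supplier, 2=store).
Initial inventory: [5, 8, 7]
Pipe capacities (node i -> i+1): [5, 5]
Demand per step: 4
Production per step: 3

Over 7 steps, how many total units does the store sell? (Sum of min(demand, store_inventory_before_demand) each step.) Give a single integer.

Step 1: sold=4 (running total=4) -> [3 8 8]
Step 2: sold=4 (running total=8) -> [3 6 9]
Step 3: sold=4 (running total=12) -> [3 4 10]
Step 4: sold=4 (running total=16) -> [3 3 10]
Step 5: sold=4 (running total=20) -> [3 3 9]
Step 6: sold=4 (running total=24) -> [3 3 8]
Step 7: sold=4 (running total=28) -> [3 3 7]

Answer: 28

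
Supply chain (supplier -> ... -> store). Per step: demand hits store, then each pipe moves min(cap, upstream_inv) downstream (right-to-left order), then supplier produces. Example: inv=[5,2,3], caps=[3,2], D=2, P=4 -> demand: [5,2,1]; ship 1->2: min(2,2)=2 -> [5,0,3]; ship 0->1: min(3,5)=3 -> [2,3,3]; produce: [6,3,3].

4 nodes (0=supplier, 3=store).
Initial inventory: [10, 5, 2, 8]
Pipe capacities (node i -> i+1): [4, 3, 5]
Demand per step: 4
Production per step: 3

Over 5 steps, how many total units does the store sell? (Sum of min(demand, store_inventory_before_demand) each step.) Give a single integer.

Answer: 19

Derivation:
Step 1: sold=4 (running total=4) -> [9 6 3 6]
Step 2: sold=4 (running total=8) -> [8 7 3 5]
Step 3: sold=4 (running total=12) -> [7 8 3 4]
Step 4: sold=4 (running total=16) -> [6 9 3 3]
Step 5: sold=3 (running total=19) -> [5 10 3 3]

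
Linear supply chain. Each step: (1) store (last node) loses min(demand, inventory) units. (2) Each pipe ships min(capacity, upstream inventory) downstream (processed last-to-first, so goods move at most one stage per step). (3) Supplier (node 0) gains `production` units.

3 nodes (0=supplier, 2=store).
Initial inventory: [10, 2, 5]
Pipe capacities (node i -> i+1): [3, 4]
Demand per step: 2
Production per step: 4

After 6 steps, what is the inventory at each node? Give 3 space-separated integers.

Step 1: demand=2,sold=2 ship[1->2]=2 ship[0->1]=3 prod=4 -> inv=[11 3 5]
Step 2: demand=2,sold=2 ship[1->2]=3 ship[0->1]=3 prod=4 -> inv=[12 3 6]
Step 3: demand=2,sold=2 ship[1->2]=3 ship[0->1]=3 prod=4 -> inv=[13 3 7]
Step 4: demand=2,sold=2 ship[1->2]=3 ship[0->1]=3 prod=4 -> inv=[14 3 8]
Step 5: demand=2,sold=2 ship[1->2]=3 ship[0->1]=3 prod=4 -> inv=[15 3 9]
Step 6: demand=2,sold=2 ship[1->2]=3 ship[0->1]=3 prod=4 -> inv=[16 3 10]

16 3 10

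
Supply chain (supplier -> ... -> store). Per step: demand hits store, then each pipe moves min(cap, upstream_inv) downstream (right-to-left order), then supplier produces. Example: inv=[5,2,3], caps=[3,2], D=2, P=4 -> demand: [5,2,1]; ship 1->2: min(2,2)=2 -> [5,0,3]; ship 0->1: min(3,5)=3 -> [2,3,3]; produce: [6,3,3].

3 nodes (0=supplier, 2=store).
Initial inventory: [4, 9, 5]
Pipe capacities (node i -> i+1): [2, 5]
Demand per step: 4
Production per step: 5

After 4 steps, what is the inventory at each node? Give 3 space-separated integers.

Step 1: demand=4,sold=4 ship[1->2]=5 ship[0->1]=2 prod=5 -> inv=[7 6 6]
Step 2: demand=4,sold=4 ship[1->2]=5 ship[0->1]=2 prod=5 -> inv=[10 3 7]
Step 3: demand=4,sold=4 ship[1->2]=3 ship[0->1]=2 prod=5 -> inv=[13 2 6]
Step 4: demand=4,sold=4 ship[1->2]=2 ship[0->1]=2 prod=5 -> inv=[16 2 4]

16 2 4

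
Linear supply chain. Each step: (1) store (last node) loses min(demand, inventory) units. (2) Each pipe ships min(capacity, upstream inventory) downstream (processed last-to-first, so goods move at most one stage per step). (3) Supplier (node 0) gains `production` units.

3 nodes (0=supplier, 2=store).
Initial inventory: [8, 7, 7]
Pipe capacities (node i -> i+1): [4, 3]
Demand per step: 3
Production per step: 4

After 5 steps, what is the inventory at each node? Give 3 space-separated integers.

Step 1: demand=3,sold=3 ship[1->2]=3 ship[0->1]=4 prod=4 -> inv=[8 8 7]
Step 2: demand=3,sold=3 ship[1->2]=3 ship[0->1]=4 prod=4 -> inv=[8 9 7]
Step 3: demand=3,sold=3 ship[1->2]=3 ship[0->1]=4 prod=4 -> inv=[8 10 7]
Step 4: demand=3,sold=3 ship[1->2]=3 ship[0->1]=4 prod=4 -> inv=[8 11 7]
Step 5: demand=3,sold=3 ship[1->2]=3 ship[0->1]=4 prod=4 -> inv=[8 12 7]

8 12 7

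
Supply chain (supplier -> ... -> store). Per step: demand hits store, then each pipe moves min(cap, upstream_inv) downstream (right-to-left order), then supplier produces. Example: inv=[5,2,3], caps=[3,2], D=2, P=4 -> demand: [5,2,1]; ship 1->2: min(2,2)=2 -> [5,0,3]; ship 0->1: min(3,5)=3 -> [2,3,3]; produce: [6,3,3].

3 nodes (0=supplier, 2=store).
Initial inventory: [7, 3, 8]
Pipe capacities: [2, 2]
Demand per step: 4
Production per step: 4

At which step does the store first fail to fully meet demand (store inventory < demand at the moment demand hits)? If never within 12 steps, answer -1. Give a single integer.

Step 1: demand=4,sold=4 ship[1->2]=2 ship[0->1]=2 prod=4 -> [9 3 6]
Step 2: demand=4,sold=4 ship[1->2]=2 ship[0->1]=2 prod=4 -> [11 3 4]
Step 3: demand=4,sold=4 ship[1->2]=2 ship[0->1]=2 prod=4 -> [13 3 2]
Step 4: demand=4,sold=2 ship[1->2]=2 ship[0->1]=2 prod=4 -> [15 3 2]
Step 5: demand=4,sold=2 ship[1->2]=2 ship[0->1]=2 prod=4 -> [17 3 2]
Step 6: demand=4,sold=2 ship[1->2]=2 ship[0->1]=2 prod=4 -> [19 3 2]
Step 7: demand=4,sold=2 ship[1->2]=2 ship[0->1]=2 prod=4 -> [21 3 2]
Step 8: demand=4,sold=2 ship[1->2]=2 ship[0->1]=2 prod=4 -> [23 3 2]
Step 9: demand=4,sold=2 ship[1->2]=2 ship[0->1]=2 prod=4 -> [25 3 2]
Step 10: demand=4,sold=2 ship[1->2]=2 ship[0->1]=2 prod=4 -> [27 3 2]
Step 11: demand=4,sold=2 ship[1->2]=2 ship[0->1]=2 prod=4 -> [29 3 2]
Step 12: demand=4,sold=2 ship[1->2]=2 ship[0->1]=2 prod=4 -> [31 3 2]
First stockout at step 4

4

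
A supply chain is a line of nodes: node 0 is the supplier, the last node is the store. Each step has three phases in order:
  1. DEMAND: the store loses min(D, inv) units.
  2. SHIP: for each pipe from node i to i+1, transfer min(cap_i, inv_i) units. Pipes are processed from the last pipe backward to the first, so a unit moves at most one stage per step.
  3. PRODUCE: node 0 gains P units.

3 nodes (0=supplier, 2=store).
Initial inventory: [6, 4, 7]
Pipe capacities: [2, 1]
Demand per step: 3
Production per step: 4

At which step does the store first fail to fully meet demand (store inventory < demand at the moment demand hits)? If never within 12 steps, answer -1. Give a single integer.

Step 1: demand=3,sold=3 ship[1->2]=1 ship[0->1]=2 prod=4 -> [8 5 5]
Step 2: demand=3,sold=3 ship[1->2]=1 ship[0->1]=2 prod=4 -> [10 6 3]
Step 3: demand=3,sold=3 ship[1->2]=1 ship[0->1]=2 prod=4 -> [12 7 1]
Step 4: demand=3,sold=1 ship[1->2]=1 ship[0->1]=2 prod=4 -> [14 8 1]
Step 5: demand=3,sold=1 ship[1->2]=1 ship[0->1]=2 prod=4 -> [16 9 1]
Step 6: demand=3,sold=1 ship[1->2]=1 ship[0->1]=2 prod=4 -> [18 10 1]
Step 7: demand=3,sold=1 ship[1->2]=1 ship[0->1]=2 prod=4 -> [20 11 1]
Step 8: demand=3,sold=1 ship[1->2]=1 ship[0->1]=2 prod=4 -> [22 12 1]
Step 9: demand=3,sold=1 ship[1->2]=1 ship[0->1]=2 prod=4 -> [24 13 1]
Step 10: demand=3,sold=1 ship[1->2]=1 ship[0->1]=2 prod=4 -> [26 14 1]
Step 11: demand=3,sold=1 ship[1->2]=1 ship[0->1]=2 prod=4 -> [28 15 1]
Step 12: demand=3,sold=1 ship[1->2]=1 ship[0->1]=2 prod=4 -> [30 16 1]
First stockout at step 4

4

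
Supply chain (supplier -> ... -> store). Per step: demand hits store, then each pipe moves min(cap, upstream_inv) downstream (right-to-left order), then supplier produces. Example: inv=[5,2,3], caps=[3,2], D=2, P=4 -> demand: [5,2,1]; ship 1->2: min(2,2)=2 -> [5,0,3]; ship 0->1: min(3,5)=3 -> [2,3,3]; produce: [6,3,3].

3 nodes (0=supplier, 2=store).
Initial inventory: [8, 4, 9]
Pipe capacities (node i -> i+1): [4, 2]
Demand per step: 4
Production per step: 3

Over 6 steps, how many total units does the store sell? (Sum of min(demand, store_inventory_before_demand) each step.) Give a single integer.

Step 1: sold=4 (running total=4) -> [7 6 7]
Step 2: sold=4 (running total=8) -> [6 8 5]
Step 3: sold=4 (running total=12) -> [5 10 3]
Step 4: sold=3 (running total=15) -> [4 12 2]
Step 5: sold=2 (running total=17) -> [3 14 2]
Step 6: sold=2 (running total=19) -> [3 15 2]

Answer: 19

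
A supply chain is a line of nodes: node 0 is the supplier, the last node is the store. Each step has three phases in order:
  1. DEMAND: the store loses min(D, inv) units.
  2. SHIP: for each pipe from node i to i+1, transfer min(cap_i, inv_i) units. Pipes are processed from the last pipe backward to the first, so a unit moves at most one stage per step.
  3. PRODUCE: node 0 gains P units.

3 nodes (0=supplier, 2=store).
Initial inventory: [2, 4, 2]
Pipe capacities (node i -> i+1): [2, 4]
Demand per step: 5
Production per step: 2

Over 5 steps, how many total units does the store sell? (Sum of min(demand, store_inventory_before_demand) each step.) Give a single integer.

Answer: 12

Derivation:
Step 1: sold=2 (running total=2) -> [2 2 4]
Step 2: sold=4 (running total=6) -> [2 2 2]
Step 3: sold=2 (running total=8) -> [2 2 2]
Step 4: sold=2 (running total=10) -> [2 2 2]
Step 5: sold=2 (running total=12) -> [2 2 2]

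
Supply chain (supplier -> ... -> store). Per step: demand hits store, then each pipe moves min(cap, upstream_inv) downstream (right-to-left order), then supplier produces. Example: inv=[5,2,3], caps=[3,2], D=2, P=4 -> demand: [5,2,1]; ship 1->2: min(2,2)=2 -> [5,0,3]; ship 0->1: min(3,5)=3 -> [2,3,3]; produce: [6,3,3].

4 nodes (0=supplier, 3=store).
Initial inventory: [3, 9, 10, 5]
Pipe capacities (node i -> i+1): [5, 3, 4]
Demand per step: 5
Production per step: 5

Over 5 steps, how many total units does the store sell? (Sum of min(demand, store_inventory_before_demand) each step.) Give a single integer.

Answer: 21

Derivation:
Step 1: sold=5 (running total=5) -> [5 9 9 4]
Step 2: sold=4 (running total=9) -> [5 11 8 4]
Step 3: sold=4 (running total=13) -> [5 13 7 4]
Step 4: sold=4 (running total=17) -> [5 15 6 4]
Step 5: sold=4 (running total=21) -> [5 17 5 4]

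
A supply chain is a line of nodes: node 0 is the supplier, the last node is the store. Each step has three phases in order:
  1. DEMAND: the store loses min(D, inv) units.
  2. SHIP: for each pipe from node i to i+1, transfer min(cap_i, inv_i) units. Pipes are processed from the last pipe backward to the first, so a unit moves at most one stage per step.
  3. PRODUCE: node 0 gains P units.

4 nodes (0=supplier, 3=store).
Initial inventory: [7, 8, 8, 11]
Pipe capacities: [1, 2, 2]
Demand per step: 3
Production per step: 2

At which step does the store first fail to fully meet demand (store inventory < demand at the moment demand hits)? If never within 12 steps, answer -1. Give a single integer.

Step 1: demand=3,sold=3 ship[2->3]=2 ship[1->2]=2 ship[0->1]=1 prod=2 -> [8 7 8 10]
Step 2: demand=3,sold=3 ship[2->3]=2 ship[1->2]=2 ship[0->1]=1 prod=2 -> [9 6 8 9]
Step 3: demand=3,sold=3 ship[2->3]=2 ship[1->2]=2 ship[0->1]=1 prod=2 -> [10 5 8 8]
Step 4: demand=3,sold=3 ship[2->3]=2 ship[1->2]=2 ship[0->1]=1 prod=2 -> [11 4 8 7]
Step 5: demand=3,sold=3 ship[2->3]=2 ship[1->2]=2 ship[0->1]=1 prod=2 -> [12 3 8 6]
Step 6: demand=3,sold=3 ship[2->3]=2 ship[1->2]=2 ship[0->1]=1 prod=2 -> [13 2 8 5]
Step 7: demand=3,sold=3 ship[2->3]=2 ship[1->2]=2 ship[0->1]=1 prod=2 -> [14 1 8 4]
Step 8: demand=3,sold=3 ship[2->3]=2 ship[1->2]=1 ship[0->1]=1 prod=2 -> [15 1 7 3]
Step 9: demand=3,sold=3 ship[2->3]=2 ship[1->2]=1 ship[0->1]=1 prod=2 -> [16 1 6 2]
Step 10: demand=3,sold=2 ship[2->3]=2 ship[1->2]=1 ship[0->1]=1 prod=2 -> [17 1 5 2]
Step 11: demand=3,sold=2 ship[2->3]=2 ship[1->2]=1 ship[0->1]=1 prod=2 -> [18 1 4 2]
Step 12: demand=3,sold=2 ship[2->3]=2 ship[1->2]=1 ship[0->1]=1 prod=2 -> [19 1 3 2]
First stockout at step 10

10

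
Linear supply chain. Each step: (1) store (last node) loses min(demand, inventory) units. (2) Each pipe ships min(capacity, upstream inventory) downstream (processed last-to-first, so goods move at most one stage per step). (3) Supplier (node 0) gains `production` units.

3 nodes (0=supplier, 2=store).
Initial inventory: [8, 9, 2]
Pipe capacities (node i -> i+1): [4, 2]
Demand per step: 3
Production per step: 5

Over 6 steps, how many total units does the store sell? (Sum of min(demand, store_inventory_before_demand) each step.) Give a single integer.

Answer: 12

Derivation:
Step 1: sold=2 (running total=2) -> [9 11 2]
Step 2: sold=2 (running total=4) -> [10 13 2]
Step 3: sold=2 (running total=6) -> [11 15 2]
Step 4: sold=2 (running total=8) -> [12 17 2]
Step 5: sold=2 (running total=10) -> [13 19 2]
Step 6: sold=2 (running total=12) -> [14 21 2]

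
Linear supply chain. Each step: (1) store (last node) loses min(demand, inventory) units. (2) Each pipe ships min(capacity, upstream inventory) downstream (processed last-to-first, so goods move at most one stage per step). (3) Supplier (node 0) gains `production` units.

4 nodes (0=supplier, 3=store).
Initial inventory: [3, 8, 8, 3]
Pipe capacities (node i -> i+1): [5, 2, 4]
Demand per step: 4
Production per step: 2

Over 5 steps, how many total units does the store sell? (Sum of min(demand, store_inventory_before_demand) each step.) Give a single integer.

Step 1: sold=3 (running total=3) -> [2 9 6 4]
Step 2: sold=4 (running total=7) -> [2 9 4 4]
Step 3: sold=4 (running total=11) -> [2 9 2 4]
Step 4: sold=4 (running total=15) -> [2 9 2 2]
Step 5: sold=2 (running total=17) -> [2 9 2 2]

Answer: 17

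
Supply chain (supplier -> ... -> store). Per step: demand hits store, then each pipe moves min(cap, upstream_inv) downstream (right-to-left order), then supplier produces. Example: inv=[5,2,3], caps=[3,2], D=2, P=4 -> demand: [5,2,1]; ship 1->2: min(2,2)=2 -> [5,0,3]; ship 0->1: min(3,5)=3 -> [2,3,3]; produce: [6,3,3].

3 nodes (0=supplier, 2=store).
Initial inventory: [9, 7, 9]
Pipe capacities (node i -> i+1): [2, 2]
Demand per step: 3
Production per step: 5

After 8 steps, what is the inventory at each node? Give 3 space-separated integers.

Step 1: demand=3,sold=3 ship[1->2]=2 ship[0->1]=2 prod=5 -> inv=[12 7 8]
Step 2: demand=3,sold=3 ship[1->2]=2 ship[0->1]=2 prod=5 -> inv=[15 7 7]
Step 3: demand=3,sold=3 ship[1->2]=2 ship[0->1]=2 prod=5 -> inv=[18 7 6]
Step 4: demand=3,sold=3 ship[1->2]=2 ship[0->1]=2 prod=5 -> inv=[21 7 5]
Step 5: demand=3,sold=3 ship[1->2]=2 ship[0->1]=2 prod=5 -> inv=[24 7 4]
Step 6: demand=3,sold=3 ship[1->2]=2 ship[0->1]=2 prod=5 -> inv=[27 7 3]
Step 7: demand=3,sold=3 ship[1->2]=2 ship[0->1]=2 prod=5 -> inv=[30 7 2]
Step 8: demand=3,sold=2 ship[1->2]=2 ship[0->1]=2 prod=5 -> inv=[33 7 2]

33 7 2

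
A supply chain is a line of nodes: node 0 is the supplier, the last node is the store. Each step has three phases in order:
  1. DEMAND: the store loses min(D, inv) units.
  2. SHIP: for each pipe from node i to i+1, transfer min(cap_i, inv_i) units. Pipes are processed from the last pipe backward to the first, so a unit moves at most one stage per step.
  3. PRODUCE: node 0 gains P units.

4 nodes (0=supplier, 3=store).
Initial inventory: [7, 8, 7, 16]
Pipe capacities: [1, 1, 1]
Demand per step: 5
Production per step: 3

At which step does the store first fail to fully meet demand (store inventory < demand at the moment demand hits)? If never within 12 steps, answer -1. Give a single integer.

Step 1: demand=5,sold=5 ship[2->3]=1 ship[1->2]=1 ship[0->1]=1 prod=3 -> [9 8 7 12]
Step 2: demand=5,sold=5 ship[2->3]=1 ship[1->2]=1 ship[0->1]=1 prod=3 -> [11 8 7 8]
Step 3: demand=5,sold=5 ship[2->3]=1 ship[1->2]=1 ship[0->1]=1 prod=3 -> [13 8 7 4]
Step 4: demand=5,sold=4 ship[2->3]=1 ship[1->2]=1 ship[0->1]=1 prod=3 -> [15 8 7 1]
Step 5: demand=5,sold=1 ship[2->3]=1 ship[1->2]=1 ship[0->1]=1 prod=3 -> [17 8 7 1]
Step 6: demand=5,sold=1 ship[2->3]=1 ship[1->2]=1 ship[0->1]=1 prod=3 -> [19 8 7 1]
Step 7: demand=5,sold=1 ship[2->3]=1 ship[1->2]=1 ship[0->1]=1 prod=3 -> [21 8 7 1]
Step 8: demand=5,sold=1 ship[2->3]=1 ship[1->2]=1 ship[0->1]=1 prod=3 -> [23 8 7 1]
Step 9: demand=5,sold=1 ship[2->3]=1 ship[1->2]=1 ship[0->1]=1 prod=3 -> [25 8 7 1]
Step 10: demand=5,sold=1 ship[2->3]=1 ship[1->2]=1 ship[0->1]=1 prod=3 -> [27 8 7 1]
Step 11: demand=5,sold=1 ship[2->3]=1 ship[1->2]=1 ship[0->1]=1 prod=3 -> [29 8 7 1]
Step 12: demand=5,sold=1 ship[2->3]=1 ship[1->2]=1 ship[0->1]=1 prod=3 -> [31 8 7 1]
First stockout at step 4

4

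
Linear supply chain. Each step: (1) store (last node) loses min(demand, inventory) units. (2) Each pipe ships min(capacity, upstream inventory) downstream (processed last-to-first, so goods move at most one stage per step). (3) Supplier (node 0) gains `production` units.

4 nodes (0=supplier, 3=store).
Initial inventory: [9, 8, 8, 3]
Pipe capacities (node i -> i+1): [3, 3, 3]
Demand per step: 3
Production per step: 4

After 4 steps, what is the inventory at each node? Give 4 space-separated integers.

Step 1: demand=3,sold=3 ship[2->3]=3 ship[1->2]=3 ship[0->1]=3 prod=4 -> inv=[10 8 8 3]
Step 2: demand=3,sold=3 ship[2->3]=3 ship[1->2]=3 ship[0->1]=3 prod=4 -> inv=[11 8 8 3]
Step 3: demand=3,sold=3 ship[2->3]=3 ship[1->2]=3 ship[0->1]=3 prod=4 -> inv=[12 8 8 3]
Step 4: demand=3,sold=3 ship[2->3]=3 ship[1->2]=3 ship[0->1]=3 prod=4 -> inv=[13 8 8 3]

13 8 8 3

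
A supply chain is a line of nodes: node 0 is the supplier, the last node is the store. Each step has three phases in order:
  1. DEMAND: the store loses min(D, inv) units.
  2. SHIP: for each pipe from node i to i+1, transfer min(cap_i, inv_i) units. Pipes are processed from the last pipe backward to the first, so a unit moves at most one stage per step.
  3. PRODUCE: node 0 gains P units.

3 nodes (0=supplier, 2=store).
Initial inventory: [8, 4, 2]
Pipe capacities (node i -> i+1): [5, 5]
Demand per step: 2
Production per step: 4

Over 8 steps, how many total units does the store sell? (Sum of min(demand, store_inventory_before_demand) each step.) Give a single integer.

Step 1: sold=2 (running total=2) -> [7 5 4]
Step 2: sold=2 (running total=4) -> [6 5 7]
Step 3: sold=2 (running total=6) -> [5 5 10]
Step 4: sold=2 (running total=8) -> [4 5 13]
Step 5: sold=2 (running total=10) -> [4 4 16]
Step 6: sold=2 (running total=12) -> [4 4 18]
Step 7: sold=2 (running total=14) -> [4 4 20]
Step 8: sold=2 (running total=16) -> [4 4 22]

Answer: 16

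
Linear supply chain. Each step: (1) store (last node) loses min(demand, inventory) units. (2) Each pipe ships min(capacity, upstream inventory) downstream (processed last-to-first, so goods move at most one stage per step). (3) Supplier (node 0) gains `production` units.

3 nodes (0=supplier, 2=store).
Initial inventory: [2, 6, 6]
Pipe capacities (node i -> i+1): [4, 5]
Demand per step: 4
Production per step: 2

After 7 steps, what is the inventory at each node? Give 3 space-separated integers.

Step 1: demand=4,sold=4 ship[1->2]=5 ship[0->1]=2 prod=2 -> inv=[2 3 7]
Step 2: demand=4,sold=4 ship[1->2]=3 ship[0->1]=2 prod=2 -> inv=[2 2 6]
Step 3: demand=4,sold=4 ship[1->2]=2 ship[0->1]=2 prod=2 -> inv=[2 2 4]
Step 4: demand=4,sold=4 ship[1->2]=2 ship[0->1]=2 prod=2 -> inv=[2 2 2]
Step 5: demand=4,sold=2 ship[1->2]=2 ship[0->1]=2 prod=2 -> inv=[2 2 2]
Step 6: demand=4,sold=2 ship[1->2]=2 ship[0->1]=2 prod=2 -> inv=[2 2 2]
Step 7: demand=4,sold=2 ship[1->2]=2 ship[0->1]=2 prod=2 -> inv=[2 2 2]

2 2 2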